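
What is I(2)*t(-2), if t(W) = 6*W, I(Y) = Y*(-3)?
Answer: 72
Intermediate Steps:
I(Y) = -3*Y
I(2)*t(-2) = (-3*2)*(6*(-2)) = -6*(-12) = 72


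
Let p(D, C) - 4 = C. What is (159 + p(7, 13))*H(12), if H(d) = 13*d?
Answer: 27456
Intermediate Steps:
p(D, C) = 4 + C
(159 + p(7, 13))*H(12) = (159 + (4 + 13))*(13*12) = (159 + 17)*156 = 176*156 = 27456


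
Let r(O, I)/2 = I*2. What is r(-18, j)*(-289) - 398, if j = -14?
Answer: 15786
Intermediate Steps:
r(O, I) = 4*I (r(O, I) = 2*(I*2) = 2*(2*I) = 4*I)
r(-18, j)*(-289) - 398 = (4*(-14))*(-289) - 398 = -56*(-289) - 398 = 16184 - 398 = 15786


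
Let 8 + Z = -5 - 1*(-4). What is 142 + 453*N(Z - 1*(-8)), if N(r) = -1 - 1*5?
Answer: -2576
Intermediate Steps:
Z = -9 (Z = -8 + (-5 - 1*(-4)) = -8 + (-5 + 4) = -8 - 1 = -9)
N(r) = -6 (N(r) = -1 - 5 = -6)
142 + 453*N(Z - 1*(-8)) = 142 + 453*(-6) = 142 - 2718 = -2576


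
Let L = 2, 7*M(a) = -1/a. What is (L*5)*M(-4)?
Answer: 5/14 ≈ 0.35714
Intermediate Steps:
M(a) = -1/(7*a) (M(a) = (-1/a)/7 = -1/(7*a))
(L*5)*M(-4) = (2*5)*(-⅐/(-4)) = 10*(-⅐*(-¼)) = 10*(1/28) = 5/14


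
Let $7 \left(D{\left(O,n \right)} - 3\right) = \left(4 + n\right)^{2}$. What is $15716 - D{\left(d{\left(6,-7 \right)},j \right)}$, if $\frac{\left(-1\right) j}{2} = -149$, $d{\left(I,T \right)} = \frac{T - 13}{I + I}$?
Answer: $\frac{18787}{7} \approx 2683.9$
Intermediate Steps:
$d{\left(I,T \right)} = \frac{-13 + T}{2 I}$
$j = 298$ ($j = \left(-2\right) \left(-149\right) = 298$)
$D{\left(O,n \right)} = 3 + \frac{\left(4 + n\right)^{2}}{7}$
$15716 - D{\left(d{\left(6,-7 \right)},j \right)} = 15716 - \left(3 + \frac{\left(4 + 298\right)^{2}}{7}\right) = 15716 - \left(3 + \frac{302^{2}}{7}\right) = 15716 - \left(3 + \frac{1}{7} \cdot 91204\right) = 15716 - \left(3 + \frac{91204}{7}\right) = 15716 - \frac{91225}{7} = \frac{18787}{7}$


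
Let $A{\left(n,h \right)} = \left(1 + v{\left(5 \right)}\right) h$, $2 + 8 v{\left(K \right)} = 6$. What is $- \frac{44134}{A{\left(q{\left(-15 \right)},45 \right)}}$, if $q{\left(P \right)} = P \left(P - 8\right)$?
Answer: $- \frac{88268}{135} \approx -653.84$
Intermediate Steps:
$v{\left(K \right)} = \frac{1}{2}$ ($v{\left(K \right)} = - \frac{1}{4} + \frac{1}{8} \cdot 6 = - \frac{1}{4} + \frac{3}{4} = \frac{1}{2}$)
$q{\left(P \right)} = P \left(-8 + P\right)$
$A{\left(n,h \right)} = \frac{3 h}{2}$ ($A{\left(n,h \right)} = \left(1 + \frac{1}{2}\right) h = \frac{3 h}{2}$)
$- \frac{44134}{A{\left(q{\left(-15 \right)},45 \right)}} = - \frac{44134}{\frac{3}{2} \cdot 45} = - \frac{44134}{\frac{135}{2}} = \left(-44134\right) \frac{2}{135} = - \frac{88268}{135}$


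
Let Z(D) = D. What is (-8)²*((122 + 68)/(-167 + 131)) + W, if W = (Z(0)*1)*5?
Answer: -3040/9 ≈ -337.78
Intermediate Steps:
W = 0 (W = (0*1)*5 = 0*5 = 0)
(-8)²*((122 + 68)/(-167 + 131)) + W = (-8)²*((122 + 68)/(-167 + 131)) + 0 = 64*(190/(-36)) + 0 = 64*(190*(-1/36)) + 0 = 64*(-95/18) + 0 = -3040/9 + 0 = -3040/9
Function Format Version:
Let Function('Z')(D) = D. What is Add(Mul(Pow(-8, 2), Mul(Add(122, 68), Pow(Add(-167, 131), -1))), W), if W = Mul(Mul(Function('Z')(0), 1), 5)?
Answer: Rational(-3040, 9) ≈ -337.78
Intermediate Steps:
W = 0 (W = Mul(Mul(0, 1), 5) = Mul(0, 5) = 0)
Add(Mul(Pow(-8, 2), Mul(Add(122, 68), Pow(Add(-167, 131), -1))), W) = Add(Mul(Pow(-8, 2), Mul(Add(122, 68), Pow(Add(-167, 131), -1))), 0) = Add(Mul(64, Mul(190, Pow(-36, -1))), 0) = Add(Mul(64, Mul(190, Rational(-1, 36))), 0) = Add(Mul(64, Rational(-95, 18)), 0) = Add(Rational(-3040, 9), 0) = Rational(-3040, 9)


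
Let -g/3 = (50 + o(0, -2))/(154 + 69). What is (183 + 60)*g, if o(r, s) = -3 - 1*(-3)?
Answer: -36450/223 ≈ -163.45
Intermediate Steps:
o(r, s) = 0 (o(r, s) = -3 + 3 = 0)
g = -150/223 (g = -3*(50 + 0)/(154 + 69) = -150/223 ≈ -0.67265)
(183 + 60)*g = (183 + 60)*(-150/223) = 243*(-150/223) = -36450/223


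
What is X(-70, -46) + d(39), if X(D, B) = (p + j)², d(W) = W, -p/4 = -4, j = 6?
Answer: 523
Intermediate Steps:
p = 16 (p = -4*(-4) = 16)
X(D, B) = 484 (X(D, B) = (16 + 6)² = 22² = 484)
X(-70, -46) + d(39) = 484 + 39 = 523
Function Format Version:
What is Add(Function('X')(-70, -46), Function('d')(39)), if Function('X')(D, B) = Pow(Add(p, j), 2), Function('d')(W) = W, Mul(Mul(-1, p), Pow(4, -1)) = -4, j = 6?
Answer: 523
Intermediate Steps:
p = 16 (p = Mul(-4, -4) = 16)
Function('X')(D, B) = 484 (Function('X')(D, B) = Pow(Add(16, 6), 2) = Pow(22, 2) = 484)
Add(Function('X')(-70, -46), Function('d')(39)) = Add(484, 39) = 523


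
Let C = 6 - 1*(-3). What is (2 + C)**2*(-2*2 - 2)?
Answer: -726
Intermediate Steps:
C = 9 (C = 6 + 3 = 9)
(2 + C)**2*(-2*2 - 2) = (2 + 9)**2*(-2*2 - 2) = 11**2*(-4 - 2) = 121*(-6) = -726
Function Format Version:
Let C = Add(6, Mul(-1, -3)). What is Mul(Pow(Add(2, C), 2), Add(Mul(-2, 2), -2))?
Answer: -726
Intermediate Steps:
C = 9 (C = Add(6, 3) = 9)
Mul(Pow(Add(2, C), 2), Add(Mul(-2, 2), -2)) = Mul(Pow(Add(2, 9), 2), Add(Mul(-2, 2), -2)) = Mul(Pow(11, 2), Add(-4, -2)) = Mul(121, -6) = -726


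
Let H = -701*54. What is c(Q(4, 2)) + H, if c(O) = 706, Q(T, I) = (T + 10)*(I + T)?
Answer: -37148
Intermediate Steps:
Q(T, I) = (10 + T)*(I + T)
H = -37854
c(Q(4, 2)) + H = 706 - 37854 = -37148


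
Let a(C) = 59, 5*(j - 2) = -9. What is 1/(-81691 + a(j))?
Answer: -1/81632 ≈ -1.2250e-5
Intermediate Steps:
j = ⅕ (j = 2 + (⅕)*(-9) = 2 - 9/5 = ⅕ ≈ 0.20000)
1/(-81691 + a(j)) = 1/(-81691 + 59) = 1/(-81632) = -1/81632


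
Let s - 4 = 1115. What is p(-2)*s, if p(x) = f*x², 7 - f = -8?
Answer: 67140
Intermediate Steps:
f = 15 (f = 7 - 1*(-8) = 7 + 8 = 15)
s = 1119 (s = 4 + 1115 = 1119)
p(x) = 15*x²
p(-2)*s = (15*(-2)²)*1119 = (15*4)*1119 = 60*1119 = 67140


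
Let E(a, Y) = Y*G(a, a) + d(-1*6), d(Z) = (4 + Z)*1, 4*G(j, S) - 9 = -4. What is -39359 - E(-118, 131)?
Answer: -158083/4 ≈ -39521.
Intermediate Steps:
G(j, S) = 5/4 (G(j, S) = 9/4 + (1/4)*(-4) = 9/4 - 1 = 5/4)
d(Z) = 4 + Z
E(a, Y) = -2 + 5*Y/4 (E(a, Y) = Y*(5/4) + (4 - 1*6) = 5*Y/4 + (4 - 6) = 5*Y/4 - 2 = -2 + 5*Y/4)
-39359 - E(-118, 131) = -39359 - (-2 + (5/4)*131) = -39359 - (-2 + 655/4) = -39359 - 1*647/4 = -39359 - 647/4 = -158083/4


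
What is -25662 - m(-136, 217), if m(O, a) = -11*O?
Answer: -27158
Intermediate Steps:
-25662 - m(-136, 217) = -25662 - (-11)*(-136) = -25662 - 1*1496 = -25662 - 1496 = -27158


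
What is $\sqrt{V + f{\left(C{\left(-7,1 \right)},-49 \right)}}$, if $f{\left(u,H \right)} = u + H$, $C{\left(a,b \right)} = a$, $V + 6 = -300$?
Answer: $i \sqrt{362} \approx 19.026 i$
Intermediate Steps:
$V = -306$ ($V = -6 - 300 = -306$)
$f{\left(u,H \right)} = H + u$
$\sqrt{V + f{\left(C{\left(-7,1 \right)},-49 \right)}} = \sqrt{-306 - 56} = \sqrt{-362} = i \sqrt{362}$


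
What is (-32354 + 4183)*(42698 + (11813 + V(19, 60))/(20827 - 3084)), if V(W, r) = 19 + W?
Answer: -1940219912865/1613 ≈ -1.2029e+9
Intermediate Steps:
(-32354 + 4183)*(42698 + (11813 + V(19, 60))/(20827 - 3084)) = (-32354 + 4183)*(42698 + (11813 + (19 + 19))/(20827 - 3084)) = -28171*(42698 + (11813 + 38)/17743) = -28171*(42698 + 11851*(1/17743)) = -28171*(42698 + 11851/17743) = -28171*757602465/17743 = -1940219912865/1613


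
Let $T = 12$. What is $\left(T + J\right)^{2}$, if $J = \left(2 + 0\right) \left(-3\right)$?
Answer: $36$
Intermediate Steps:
$J = -6$ ($J = 2 \left(-3\right) = -6$)
$\left(T + J\right)^{2} = \left(12 - 6\right)^{2} = 6^{2} = 36$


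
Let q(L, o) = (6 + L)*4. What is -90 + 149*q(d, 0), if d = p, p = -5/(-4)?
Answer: 4231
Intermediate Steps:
p = 5/4 (p = -5*(-¼) = 5/4 ≈ 1.2500)
d = 5/4 ≈ 1.2500
q(L, o) = 24 + 4*L
-90 + 149*q(d, 0) = -90 + 149*(24 + 4*(5/4)) = -90 + 149*(24 + 5) = -90 + 149*29 = -90 + 4321 = 4231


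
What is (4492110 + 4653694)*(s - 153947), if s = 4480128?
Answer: 39566403494524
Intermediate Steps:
(4492110 + 4653694)*(s - 153947) = (4492110 + 4653694)*(4480128 - 153947) = 9145804*4326181 = 39566403494524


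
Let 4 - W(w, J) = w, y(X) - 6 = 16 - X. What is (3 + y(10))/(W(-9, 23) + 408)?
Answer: 15/421 ≈ 0.035629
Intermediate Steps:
y(X) = 22 - X (y(X) = 6 + (16 - X) = 22 - X)
W(w, J) = 4 - w
(3 + y(10))/(W(-9, 23) + 408) = (3 + (22 - 1*10))/((4 - 1*(-9)) + 408) = (3 + (22 - 10))/((4 + 9) + 408) = (3 + 12)/(13 + 408) = 15/421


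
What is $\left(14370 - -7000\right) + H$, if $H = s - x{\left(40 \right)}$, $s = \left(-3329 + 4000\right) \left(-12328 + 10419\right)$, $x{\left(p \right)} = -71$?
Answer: $-1259498$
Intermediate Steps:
$s = -1280939$ ($s = 671 \left(-1909\right) = -1280939$)
$H = -1280868$ ($H = -1280939 - -71 = -1280939 + 71 = -1280868$)
$\left(14370 - -7000\right) + H = \left(14370 - -7000\right) - 1280868 = \left(14370 + 7000\right) - 1280868 = 21370 - 1280868 = -1259498$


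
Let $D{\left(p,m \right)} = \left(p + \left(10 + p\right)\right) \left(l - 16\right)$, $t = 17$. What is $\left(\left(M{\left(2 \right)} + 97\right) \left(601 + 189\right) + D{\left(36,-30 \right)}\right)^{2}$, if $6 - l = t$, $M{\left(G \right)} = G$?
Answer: $5775392016$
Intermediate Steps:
$l = -11$ ($l = 6 - 17 = -11$)
$D{\left(p,m \right)} = -270 - 54 p$ ($D{\left(p,m \right)} = \left(p + \left(10 + p\right)\right) \left(-11 - 16\right) = \left(10 + 2 p\right) \left(-27\right) = -270 - 54 p$)
$\left(\left(M{\left(2 \right)} + 97\right) \left(601 + 189\right) + D{\left(36,-30 \right)}\right)^{2} = \left(\left(2 + 97\right) \left(601 + 189\right) - 2214\right)^{2} = \left(99 \cdot 790 - 2214\right)^{2} = \left(78210 - 2214\right)^{2} = 75996^{2} = 5775392016$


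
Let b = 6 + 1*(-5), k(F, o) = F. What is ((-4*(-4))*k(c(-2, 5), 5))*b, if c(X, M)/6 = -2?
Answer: -192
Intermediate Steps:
c(X, M) = -12 (c(X, M) = 6*(-2) = -12)
b = 1 (b = 6 - 5 = 1)
((-4*(-4))*k(c(-2, 5), 5))*b = (-4*(-4)*(-12))*1 = (16*(-12))*1 = -192*1 = -192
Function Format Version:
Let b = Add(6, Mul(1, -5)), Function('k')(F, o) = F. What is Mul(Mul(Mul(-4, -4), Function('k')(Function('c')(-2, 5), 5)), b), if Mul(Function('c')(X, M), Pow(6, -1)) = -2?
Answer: -192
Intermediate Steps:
Function('c')(X, M) = -12 (Function('c')(X, M) = Mul(6, -2) = -12)
b = 1 (b = Add(6, -5) = 1)
Mul(Mul(Mul(-4, -4), Function('k')(Function('c')(-2, 5), 5)), b) = Mul(Mul(Mul(-4, -4), -12), 1) = Mul(Mul(16, -12), 1) = Mul(-192, 1) = -192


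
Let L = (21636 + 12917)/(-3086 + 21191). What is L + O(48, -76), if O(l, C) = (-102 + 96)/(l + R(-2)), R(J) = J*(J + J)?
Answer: 913169/506940 ≈ 1.8013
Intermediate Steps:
R(J) = 2*J² (R(J) = J*(2*J) = 2*J²)
L = 34553/18105 ≈ 1.9085
O(l, C) = -6/(8 + l) (O(l, C) = (-102 + 96)/(l + 2*(-2)²) = -6/(l + 2*4) = -6/(l + 8) = -6/(8 + l))
L + O(48, -76) = 34553/18105 - 6/(8 + 48) = 34553/18105 - 6/56 = 34553/18105 - 6*1/56 = 34553/18105 - 3/28 = 913169/506940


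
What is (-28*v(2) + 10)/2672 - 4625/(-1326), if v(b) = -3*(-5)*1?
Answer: 2953585/885768 ≈ 3.3345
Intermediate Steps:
v(b) = 15 (v(b) = 15*1 = 15)
(-28*v(2) + 10)/2672 - 4625/(-1326) = (-28*15 + 10)/2672 - 4625/(-1326) = (-420 + 10)*(1/2672) - 4625*(-1/1326) = -410*1/2672 + 4625/1326 = -205/1336 + 4625/1326 = 2953585/885768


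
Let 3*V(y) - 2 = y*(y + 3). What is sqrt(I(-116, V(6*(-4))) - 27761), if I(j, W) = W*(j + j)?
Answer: 5*I*sqrt(24081)/3 ≈ 258.63*I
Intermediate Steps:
V(y) = 2/3 + y*(3 + y)/3 (V(y) = 2/3 + (y*(y + 3))/3 = 2/3 + (y*(3 + y))/3 = 2/3 + y*(3 + y)/3)
I(j, W) = 2*W*j (I(j, W) = W*(2*j) = 2*W*j)
sqrt(I(-116, V(6*(-4))) - 27761) = sqrt(2*(2/3 + 6*(-4) + (6*(-4))**2/3)*(-116) - 27761) = sqrt(2*(2/3 - 24 + (1/3)*(-24)**2)*(-116) - 27761) = sqrt(2*(2/3 - 24 + (1/3)*576)*(-116) - 27761) = sqrt(2*(2/3 - 24 + 192)*(-116) - 27761) = sqrt(2*(506/3)*(-116) - 27761) = sqrt(-117392/3 - 27761) = sqrt(-200675/3) = 5*I*sqrt(24081)/3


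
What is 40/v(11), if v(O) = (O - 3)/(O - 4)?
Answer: 35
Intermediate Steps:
v(O) = (-3 + O)/(-4 + O)
40/v(11) = 40/((-3 + 11)/(-4 + 11)) = 40/(8/7) = (7/8)*40 = 35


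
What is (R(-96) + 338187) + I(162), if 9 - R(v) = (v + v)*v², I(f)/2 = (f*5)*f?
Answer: 2370108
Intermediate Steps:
I(f) = 10*f² (I(f) = 2*((f*5)*f) = 2*((5*f)*f) = 2*(5*f²) = 10*f²)
R(v) = 9 - 2*v³ (R(v) = 9 - (v + v)*v² = 9 - 2*v*v² = 9 - 2*v³)
(R(-96) + 338187) + I(162) = ((9 - 2*(-96)³) + 338187) + 10*162² = ((9 - 2*(-884736)) + 338187) + 10*26244 = ((9 + 1769472) + 338187) + 262440 = (1769481 + 338187) + 262440 = 2107668 + 262440 = 2370108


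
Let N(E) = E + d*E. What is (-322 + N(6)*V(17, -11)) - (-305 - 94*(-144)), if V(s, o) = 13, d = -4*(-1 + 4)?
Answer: -14411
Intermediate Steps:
d = -12 (d = -4*3 = -12)
N(E) = -11*E (N(E) = E - 12*E = -11*E)
(-322 + N(6)*V(17, -11)) - (-305 - 94*(-144)) = (-322 - 11*6*13) - (-305 - 94*(-144)) = (-322 - 66*13) - (-305 + 13536) = (-322 - 858) - 1*13231 = -1180 - 13231 = -14411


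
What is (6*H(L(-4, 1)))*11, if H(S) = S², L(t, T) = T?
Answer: 66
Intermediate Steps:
(6*H(L(-4, 1)))*11 = (6*1²)*11 = (6*1)*11 = 6*11 = 66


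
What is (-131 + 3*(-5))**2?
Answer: 21316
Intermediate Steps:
(-131 + 3*(-5))**2 = (-131 - 15)**2 = (-146)**2 = 21316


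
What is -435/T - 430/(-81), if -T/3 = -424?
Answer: 170575/34344 ≈ 4.9667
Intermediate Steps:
T = 1272 (T = -3*(-424) = 1272)
-435/T - 430/(-81) = -435/1272 - 430/(-81) = -435*1/1272 - 430*(-1/81) = -145/424 + 430/81 = 170575/34344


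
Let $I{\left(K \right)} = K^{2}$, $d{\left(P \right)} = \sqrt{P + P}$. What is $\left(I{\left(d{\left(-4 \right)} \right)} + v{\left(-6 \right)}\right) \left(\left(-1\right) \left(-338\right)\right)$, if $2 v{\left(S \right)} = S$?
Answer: $-3718$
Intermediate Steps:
$v{\left(S \right)} = \frac{S}{2}$
$d{\left(P \right)} = \sqrt{2} \sqrt{P}$ ($d{\left(P \right)} = \sqrt{2 P} = \sqrt{2} \sqrt{P}$)
$\left(I{\left(d{\left(-4 \right)} \right)} + v{\left(-6 \right)}\right) \left(\left(-1\right) \left(-338\right)\right) = \left(\left(\sqrt{2} \sqrt{-4}\right)^{2} + \frac{1}{2} \left(-6\right)\right) \left(\left(-1\right) \left(-338\right)\right) = \left(\left(\sqrt{2} \cdot 2 i\right)^{2} - 3\right) 338 = \left(\left(2 i \sqrt{2}\right)^{2} - 3\right) 338 = \left(-8 - 3\right) 338 = \left(-11\right) 338 = -3718$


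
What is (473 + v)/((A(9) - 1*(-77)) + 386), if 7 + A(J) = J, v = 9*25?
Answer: 698/465 ≈ 1.5011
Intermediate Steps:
v = 225
A(J) = -7 + J
(473 + v)/((A(9) - 1*(-77)) + 386) = (473 + 225)/(((-7 + 9) - 1*(-77)) + 386) = 698/((2 + 77) + 386) = 698/(79 + 386) = 698/465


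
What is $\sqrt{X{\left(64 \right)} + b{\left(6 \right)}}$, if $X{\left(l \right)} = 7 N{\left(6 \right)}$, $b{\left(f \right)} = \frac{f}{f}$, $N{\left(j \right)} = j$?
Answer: $\sqrt{43} \approx 6.5574$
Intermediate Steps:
$b{\left(f \right)} = 1$
$X{\left(l \right)} = 42$ ($X{\left(l \right)} = 7 \cdot 6 = 42$)
$\sqrt{X{\left(64 \right)} + b{\left(6 \right)}} = \sqrt{42 + 1} = \sqrt{43}$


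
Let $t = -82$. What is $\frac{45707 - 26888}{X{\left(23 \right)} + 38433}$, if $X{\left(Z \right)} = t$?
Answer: $\frac{18819}{38351} \approx 0.4907$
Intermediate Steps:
$X{\left(Z \right)} = -82$
$\frac{45707 - 26888}{X{\left(23 \right)} + 38433} = \frac{45707 - 26888}{-82 + 38433} = \frac{18819}{38351}$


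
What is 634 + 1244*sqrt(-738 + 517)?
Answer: 634 + 1244*I*sqrt(221) ≈ 634.0 + 18493.0*I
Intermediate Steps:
634 + 1244*sqrt(-738 + 517) = 634 + 1244*sqrt(-221) = 634 + 1244*(I*sqrt(221)) = 634 + 1244*I*sqrt(221)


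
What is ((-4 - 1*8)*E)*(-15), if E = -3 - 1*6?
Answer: -1620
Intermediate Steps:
E = -9 (E = -3 - 6 = -9)
((-4 - 1*8)*E)*(-15) = ((-4 - 1*8)*(-9))*(-15) = ((-4 - 8)*(-9))*(-15) = -12*(-9)*(-15) = 108*(-15) = -1620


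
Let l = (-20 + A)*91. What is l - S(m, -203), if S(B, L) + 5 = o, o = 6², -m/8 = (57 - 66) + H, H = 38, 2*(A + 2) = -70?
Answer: -5218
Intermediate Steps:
A = -37 (A = -2 + (½)*(-70) = -2 - 35 = -37)
m = -232 (m = -8*((57 - 66) + 38) = -8*(-9 + 38) = -8*29 = -232)
l = -5187 (l = (-20 - 37)*91 = -57*91 = -5187)
o = 36
S(B, L) = 31 (S(B, L) = -5 + 36 = 31)
l - S(m, -203) = -5187 - 1*31 = -5187 - 31 = -5218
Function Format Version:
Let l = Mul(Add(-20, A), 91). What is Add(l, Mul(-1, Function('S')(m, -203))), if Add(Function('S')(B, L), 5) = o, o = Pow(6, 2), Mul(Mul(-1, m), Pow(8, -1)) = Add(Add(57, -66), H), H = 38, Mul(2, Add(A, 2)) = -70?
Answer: -5218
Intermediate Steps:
A = -37 (A = Add(-2, Mul(Rational(1, 2), -70)) = Add(-2, -35) = -37)
m = -232 (m = Mul(-8, Add(Add(57, -66), 38)) = Mul(-8, Add(-9, 38)) = Mul(-8, 29) = -232)
l = -5187 (l = Mul(Add(-20, -37), 91) = Mul(-57, 91) = -5187)
o = 36
Function('S')(B, L) = 31 (Function('S')(B, L) = Add(-5, 36) = 31)
Add(l, Mul(-1, Function('S')(m, -203))) = Add(-5187, Mul(-1, 31)) = Add(-5187, -31) = -5218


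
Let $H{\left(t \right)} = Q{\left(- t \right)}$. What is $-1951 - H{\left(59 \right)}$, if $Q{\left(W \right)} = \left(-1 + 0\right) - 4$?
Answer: $-1946$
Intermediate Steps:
$Q{\left(W \right)} = -5$ ($Q{\left(W \right)} = -1 - 4 = -5$)
$H{\left(t \right)} = -5$
$-1951 - H{\left(59 \right)} = -1951 - -5 = -1951 + 5 = -1946$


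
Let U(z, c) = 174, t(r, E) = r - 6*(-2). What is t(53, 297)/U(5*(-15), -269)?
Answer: 65/174 ≈ 0.37356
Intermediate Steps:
t(r, E) = 12 + r (t(r, E) = r + 12 = 12 + r)
t(53, 297)/U(5*(-15), -269) = (12 + 53)/174 = 65*(1/174) = 65/174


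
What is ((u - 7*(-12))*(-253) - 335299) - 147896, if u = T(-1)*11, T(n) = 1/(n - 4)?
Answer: -2519452/5 ≈ -5.0389e+5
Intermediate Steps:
T(n) = 1/(-4 + n)
u = -11/5 (u = 11/(-4 - 1) = 11/(-5) = -1/5*11 = -11/5 ≈ -2.2000)
((u - 7*(-12))*(-253) - 335299) - 147896 = ((-11/5 - 7*(-12))*(-253) - 335299) - 147896 = ((-11/5 + 84)*(-253) - 335299) - 147896 = ((409/5)*(-253) - 335299) - 147896 = (-103477/5 - 335299) - 147896 = -1779972/5 - 147896 = -2519452/5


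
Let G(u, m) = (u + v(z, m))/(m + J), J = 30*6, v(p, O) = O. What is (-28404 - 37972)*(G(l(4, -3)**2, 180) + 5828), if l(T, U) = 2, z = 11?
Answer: -17409296408/45 ≈ -3.8687e+8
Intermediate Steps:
J = 180
G(u, m) = (m + u)/(180 + m) (G(u, m) = (u + m)/(m + 180) = (m + u)/(180 + m))
(-28404 - 37972)*(G(l(4, -3)**2, 180) + 5828) = (-28404 - 37972)*((180 + 2**2)/(180 + 180) + 5828) = -66376*((180 + 4)/360 + 5828) = -66376*((1/360)*184 + 5828) = -66376*(23/45 + 5828) = -66376*262283/45 = -17409296408/45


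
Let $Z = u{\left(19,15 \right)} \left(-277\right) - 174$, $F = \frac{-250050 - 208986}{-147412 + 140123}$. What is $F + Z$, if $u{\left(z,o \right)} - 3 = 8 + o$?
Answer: $- \frac{53304628}{7289} \approx -7313.0$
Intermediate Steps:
$u{\left(z,o \right)} = 11 + o$ ($u{\left(z,o \right)} = 3 + \left(8 + o\right) = 11 + o$)
$F = \frac{459036}{7289}$ ($F = - \frac{459036}{-7289} = \left(-459036\right) \left(- \frac{1}{7289}\right) = \frac{459036}{7289} \approx 62.977$)
$Z = -7376$ ($Z = \left(11 + 15\right) \left(-277\right) - 174 = 26 \left(-277\right) - 174 = -7202 - 174 = -7376$)
$F + Z = \frac{459036}{7289} - 7376 = - \frac{53304628}{7289}$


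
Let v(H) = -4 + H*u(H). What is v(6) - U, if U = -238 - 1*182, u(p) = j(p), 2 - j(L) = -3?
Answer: 446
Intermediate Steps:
j(L) = 5 (j(L) = 2 - 1*(-3) = 2 + 3 = 5)
u(p) = 5
v(H) = -4 + 5*H (v(H) = -4 + H*5 = -4 + 5*H)
U = -420 (U = -238 - 182 = -420)
v(6) - U = (-4 + 5*6) - 1*(-420) = (-4 + 30) + 420 = 26 + 420 = 446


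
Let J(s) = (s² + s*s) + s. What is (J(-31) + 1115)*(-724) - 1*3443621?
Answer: -5619965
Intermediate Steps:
J(s) = s + 2*s² (J(s) = (s² + s²) + s = 2*s² + s = s + 2*s²)
(J(-31) + 1115)*(-724) - 1*3443621 = (-31*(1 + 2*(-31)) + 1115)*(-724) - 1*3443621 = (-31*(1 - 62) + 1115)*(-724) - 3443621 = (-31*(-61) + 1115)*(-724) - 3443621 = (1891 + 1115)*(-724) - 3443621 = 3006*(-724) - 3443621 = -2176344 - 3443621 = -5619965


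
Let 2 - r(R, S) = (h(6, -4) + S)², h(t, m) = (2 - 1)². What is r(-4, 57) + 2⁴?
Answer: -3346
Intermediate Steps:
h(t, m) = 1 (h(t, m) = 1² = 1)
r(R, S) = 2 - (1 + S)²
r(-4, 57) + 2⁴ = (2 - (1 + 57)²) + 2⁴ = (2 - 1*58²) + 16 = (2 - 1*3364) + 16 = (2 - 3364) + 16 = -3362 + 16 = -3346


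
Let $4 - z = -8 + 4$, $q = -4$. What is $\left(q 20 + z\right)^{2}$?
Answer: $5184$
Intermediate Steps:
$z = 8$ ($z = 4 - \left(-8 + 4\right) = 4 - -4 = 4 + 4 = 8$)
$\left(q 20 + z\right)^{2} = \left(\left(-4\right) 20 + 8\right)^{2} = \left(-80 + 8\right)^{2} = \left(-72\right)^{2} = 5184$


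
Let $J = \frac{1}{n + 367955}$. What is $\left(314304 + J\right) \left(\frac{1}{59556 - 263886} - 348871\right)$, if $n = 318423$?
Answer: $- \frac{15378368669588094686503}{140247616740} \approx -1.0965 \cdot 10^{11}$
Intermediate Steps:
$J = \frac{1}{686378}$ ($J = \frac{1}{318423 + 367955} = \frac{1}{686378} \approx 1.4569 \cdot 10^{-6}$)
$\left(314304 + J\right) \left(\frac{1}{59556 - 263886} - 348871\right) = \left(314304 + \frac{1}{686378}\right) \left(\frac{1}{59556 - 263886} - 348871\right) = \frac{215731350913 \left(\frac{1}{-204330} - 348871\right)}{686378} = \frac{215731350913 \left(- \frac{1}{204330} - 348871\right)}{686378} = \frac{215731350913}{686378} \left(- \frac{71284811431}{204330}\right) = - \frac{15378368669588094686503}{140247616740}$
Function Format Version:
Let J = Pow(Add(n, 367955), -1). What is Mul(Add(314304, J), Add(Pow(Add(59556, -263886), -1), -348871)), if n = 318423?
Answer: Rational(-15378368669588094686503, 140247616740) ≈ -1.0965e+11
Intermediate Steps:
J = Rational(1, 686378) (J = Pow(Add(318423, 367955), -1) = Pow(686378, -1) = Rational(1, 686378) ≈ 1.4569e-6)
Mul(Add(314304, J), Add(Pow(Add(59556, -263886), -1), -348871)) = Mul(Add(314304, Rational(1, 686378)), Add(Pow(Add(59556, -263886), -1), -348871)) = Mul(Rational(215731350913, 686378), Add(Pow(-204330, -1), -348871)) = Mul(Rational(215731350913, 686378), Add(Rational(-1, 204330), -348871)) = Mul(Rational(215731350913, 686378), Rational(-71284811431, 204330)) = Rational(-15378368669588094686503, 140247616740)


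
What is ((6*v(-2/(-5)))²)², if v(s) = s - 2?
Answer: 5308416/625 ≈ 8493.5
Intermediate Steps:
v(s) = -2 + s
((6*v(-2/(-5)))²)² = ((6*(-2 - 2/(-5)))²)² = ((6*(-2 - 2*(-⅕)))²)² = ((6*(-2 + ⅖))²)² = ((6*(-8/5))²)² = ((-48/5)²)² = (2304/25)² = 5308416/625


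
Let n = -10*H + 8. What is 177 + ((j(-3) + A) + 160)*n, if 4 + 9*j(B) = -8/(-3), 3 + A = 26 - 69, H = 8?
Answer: -24061/3 ≈ -8020.3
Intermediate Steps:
A = -46 (A = -3 + (26 - 69) = -3 - 43 = -46)
j(B) = -4/27 (j(B) = -4/9 + (-8/(-3))/9 = -4/9 + (-8*(-⅓))/9 = -4/9 + (⅑)*(8/3) = -4/9 + 8/27 = -4/27)
n = -72 (n = -10*8 + 8 = -80 + 8 = -72)
177 + ((j(-3) + A) + 160)*n = 177 + ((-4/27 - 46) + 160)*(-72) = 177 + (-1246/27 + 160)*(-72) = 177 + (3074/27)*(-72) = 177 - 24592/3 = -24061/3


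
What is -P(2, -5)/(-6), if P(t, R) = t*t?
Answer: 2/3 ≈ 0.66667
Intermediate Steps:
P(t, R) = t**2
-P(2, -5)/(-6) = -1*2**2/(-6) = -1*4*(-1/6) = -4*(-1/6) = 2/3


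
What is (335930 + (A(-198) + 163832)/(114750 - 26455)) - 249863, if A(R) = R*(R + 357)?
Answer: 1519883623/17659 ≈ 86069.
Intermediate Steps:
A(R) = R*(357 + R)
(335930 + (A(-198) + 163832)/(114750 - 26455)) - 249863 = (335930 + (-198*(357 - 198) + 163832)/(114750 - 26455)) - 249863 = (335930 + (-198*159 + 163832)/88295) - 249863 = (335930 + (-31482 + 163832)*(1/88295)) - 249863 = (335930 + 132350*(1/88295)) - 249863 = (335930 + 26470/17659) - 249863 = 5932214340/17659 - 249863 = 1519883623/17659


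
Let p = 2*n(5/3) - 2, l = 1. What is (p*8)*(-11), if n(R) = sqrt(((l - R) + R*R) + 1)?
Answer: 176 - 352*sqrt(7)/3 ≈ -134.43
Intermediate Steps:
n(R) = sqrt(2 + R**2 - R) (n(R) = sqrt(((1 - R) + R*R) + 1) = sqrt(((1 - R) + R**2) + 1) = sqrt((1 + R**2 - R) + 1) = sqrt(2 + R**2 - R))
p = -2 + 4*sqrt(7)/3 (p = 2*sqrt(2 + (5/3)**2 - 5/3) - 2 = 2*sqrt(2 + (5*(1/3))**2 - 5/3) - 2 = 2*sqrt(2 + (5/3)**2 - 1*5/3) - 2 = 2*sqrt(2 + 25/9 - 5/3) - 2 = 2*sqrt(28/9) - 2 = 2*(2*sqrt(7)/3) - 2 = 4*sqrt(7)/3 - 2 = -2 + 4*sqrt(7)/3 ≈ 1.5277)
(p*8)*(-11) = ((-2 + 4*sqrt(7)/3)*8)*(-11) = (-16 + 32*sqrt(7)/3)*(-11) = 176 - 352*sqrt(7)/3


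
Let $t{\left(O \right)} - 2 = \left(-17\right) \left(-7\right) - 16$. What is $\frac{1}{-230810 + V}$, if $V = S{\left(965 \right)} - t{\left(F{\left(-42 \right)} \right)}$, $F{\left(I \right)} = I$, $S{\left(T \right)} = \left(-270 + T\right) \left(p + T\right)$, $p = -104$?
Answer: $\frac{1}{367480} \approx 2.7212 \cdot 10^{-6}$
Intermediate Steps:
$S{\left(T \right)} = \left(-270 + T\right) \left(-104 + T\right)$
$t{\left(O \right)} = 105$ ($t{\left(O \right)} = 2 - -103 = 2 + \left(119 - 16\right) = 2 + 103 = 105$)
$V = 598290$ ($V = \left(28080 + 965^{2} - 360910\right) - 105 = \left(28080 + 931225 - 360910\right) - 105 = 598395 - 105 = 598290$)
$\frac{1}{-230810 + V} = \frac{1}{-230810 + 598290} = \frac{1}{367480}$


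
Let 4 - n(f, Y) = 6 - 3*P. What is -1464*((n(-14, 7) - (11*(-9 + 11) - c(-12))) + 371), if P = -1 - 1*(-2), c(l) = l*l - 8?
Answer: -711504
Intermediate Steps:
c(l) = -8 + l² (c(l) = l² - 8 = -8 + l²)
P = 1 (P = -1 + 2 = 1)
n(f, Y) = 1 (n(f, Y) = 4 - (6 - 3*1) = 4 - (6 - 3) = 4 - 1*3 = 4 - 3 = 1)
-1464*((n(-14, 7) - (11*(-9 + 11) - c(-12))) + 371) = -1464*((1 - (11*(-9 + 11) - (-8 + (-12)²))) + 371) = -1464*((1 - (11*2 - (-8 + 144))) + 371) = -1464*((1 - (22 - 1*136)) + 371) = -1464*((1 - (22 - 136)) + 371) = -1464*((1 - 1*(-114)) + 371) = -1464*((1 + 114) + 371) = -1464*(115 + 371) = -1464*486 = -711504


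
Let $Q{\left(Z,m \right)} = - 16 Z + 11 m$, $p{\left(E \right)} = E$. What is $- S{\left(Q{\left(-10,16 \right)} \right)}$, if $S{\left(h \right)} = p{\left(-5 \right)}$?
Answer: $5$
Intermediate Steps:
$S{\left(h \right)} = -5$
$- S{\left(Q{\left(-10,16 \right)} \right)} = \left(-1\right) \left(-5\right) = 5$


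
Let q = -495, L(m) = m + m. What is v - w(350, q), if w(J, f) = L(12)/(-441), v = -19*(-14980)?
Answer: 41839148/147 ≈ 2.8462e+5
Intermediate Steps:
L(m) = 2*m
v = 284620
w(J, f) = -8/147 (w(J, f) = (2*12)/(-441) = 24*(-1/441) = -8/147)
v - w(350, q) = 284620 - 1*(-8/147) = 284620 + 8/147 = 41839148/147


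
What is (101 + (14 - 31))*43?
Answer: 3612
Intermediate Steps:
(101 + (14 - 31))*43 = (101 - 17)*43 = 84*43 = 3612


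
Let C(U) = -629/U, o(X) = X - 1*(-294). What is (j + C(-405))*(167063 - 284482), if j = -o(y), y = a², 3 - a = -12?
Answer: 24607030154/405 ≈ 6.0758e+7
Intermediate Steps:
a = 15 (a = 3 - 1*(-12) = 3 + 12 = 15)
y = 225 (y = 15² = 225)
o(X) = 294 + X (o(X) = X + 294 = 294 + X)
j = -519 (j = -(294 + 225) = -1*519 = -519)
(j + C(-405))*(167063 - 284482) = (-519 - 629/(-405))*(167063 - 284482) = (-519 - 629*(-1/405))*(-117419) = (-519 + 629/405)*(-117419) = -209566/405*(-117419) = 24607030154/405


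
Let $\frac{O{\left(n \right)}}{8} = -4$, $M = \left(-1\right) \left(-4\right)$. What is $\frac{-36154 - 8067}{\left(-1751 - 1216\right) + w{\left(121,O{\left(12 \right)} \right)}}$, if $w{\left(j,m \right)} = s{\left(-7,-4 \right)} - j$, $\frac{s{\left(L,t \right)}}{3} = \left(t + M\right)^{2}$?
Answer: $\frac{44221}{3088} \approx 14.32$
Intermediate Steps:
$M = 4$
$s{\left(L,t \right)} = 3 \left(4 + t\right)^{2}$ ($s{\left(L,t \right)} = 3 \left(t + 4\right)^{2} = 3 \left(4 + t\right)^{2}$)
$O{\left(n \right)} = -32$ ($O{\left(n \right)} = 8 \left(-4\right) = -32$)
$w{\left(j,m \right)} = - j$ ($w{\left(j,m \right)} = 3 \left(4 - 4\right)^{2} - j = 3 \cdot 0^{2} - j = 3 \cdot 0 - j = 0 - j = - j$)
$\frac{-36154 - 8067}{\left(-1751 - 1216\right) + w{\left(121,O{\left(12 \right)} \right)}} = \frac{-36154 - 8067}{\left(-1751 - 1216\right) - 121} = - \frac{44221}{-2967 - 121} = - \frac{44221}{-3088} = \left(-44221\right) \left(- \frac{1}{3088}\right) = \frac{44221}{3088}$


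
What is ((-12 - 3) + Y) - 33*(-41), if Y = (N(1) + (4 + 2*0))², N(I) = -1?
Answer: 1347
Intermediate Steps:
Y = 9 (Y = (-1 + (4 + 2*0))² = (-1 + (4 + 0))² = (-1 + 4)² = 3² = 9)
((-12 - 3) + Y) - 33*(-41) = ((-12 - 3) + 9) - 33*(-41) = (-15 + 9) + 1353 = -6 + 1353 = 1347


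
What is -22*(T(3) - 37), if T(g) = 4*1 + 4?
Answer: 638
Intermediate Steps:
T(g) = 8 (T(g) = 4 + 4 = 8)
-22*(T(3) - 37) = -22*(8 - 37) = -22*(-29) = 638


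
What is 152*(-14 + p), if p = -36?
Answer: -7600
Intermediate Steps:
152*(-14 + p) = 152*(-14 - 36) = 152*(-50) = -7600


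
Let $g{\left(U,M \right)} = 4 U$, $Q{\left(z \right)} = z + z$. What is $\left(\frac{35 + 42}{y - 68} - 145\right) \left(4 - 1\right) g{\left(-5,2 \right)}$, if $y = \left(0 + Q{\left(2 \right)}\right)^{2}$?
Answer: $\frac{114255}{13} \approx 8788.8$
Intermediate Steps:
$Q{\left(z \right)} = 2 z$
$y = 16$ ($y = \left(0 + 2 \cdot 2\right)^{2} = \left(0 + 4\right)^{2} = 4^{2} = 16$)
$\left(\frac{35 + 42}{y - 68} - 145\right) \left(4 - 1\right) g{\left(-5,2 \right)} = \left(\frac{35 + 42}{16 - 68} - 145\right) \left(4 - 1\right) 4 \left(-5\right) = \left(\frac{77}{-52} - 145\right) 3 \left(-20\right) = \left(77 \left(- \frac{1}{52}\right) - 145\right) \left(-60\right) = \left(- \frac{77}{52} - 145\right) \left(-60\right) = \left(- \frac{7617}{52}\right) \left(-60\right) = \frac{114255}{13}$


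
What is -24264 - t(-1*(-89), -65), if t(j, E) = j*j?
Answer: -32185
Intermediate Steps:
t(j, E) = j²
-24264 - t(-1*(-89), -65) = -24264 - (-1*(-89))² = -24264 - 1*89² = -24264 - 1*7921 = -24264 - 7921 = -32185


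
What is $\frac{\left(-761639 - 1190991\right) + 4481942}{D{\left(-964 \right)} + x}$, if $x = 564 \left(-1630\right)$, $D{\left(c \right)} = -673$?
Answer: $- \frac{2529312}{919993} \approx -2.7493$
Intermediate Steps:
$x = -919320$
$\frac{\left(-761639 - 1190991\right) + 4481942}{D{\left(-964 \right)} + x} = \frac{\left(-761639 - 1190991\right) + 4481942}{-673 - 919320} = \frac{\left(-761639 - 1190991\right) + 4481942}{-919993} = \left(-1952630 + 4481942\right) \left(- \frac{1}{919993}\right) = 2529312 \left(- \frac{1}{919993}\right) = - \frac{2529312}{919993}$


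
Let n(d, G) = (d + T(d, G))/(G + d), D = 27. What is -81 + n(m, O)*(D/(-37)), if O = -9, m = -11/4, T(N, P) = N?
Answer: -141453/1739 ≈ -81.342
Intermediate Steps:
m = -11/4 (m = -11*¼ = -11/4 ≈ -2.7500)
n(d, G) = 2*d/(G + d) (n(d, G) = (d + d)/(G + d) = (2*d)/(G + d) = 2*d/(G + d))
-81 + n(m, O)*(D/(-37)) = -81 + (2*(-11/4)/(-9 - 11/4))*(27/(-37)) = -81 + (2*(-11/4)/(-47/4))*(27*(-1/37)) = -81 + (2*(-11/4)*(-4/47))*(-27/37) = -81 + (22/47)*(-27/37) = -81 - 594/1739 = -141453/1739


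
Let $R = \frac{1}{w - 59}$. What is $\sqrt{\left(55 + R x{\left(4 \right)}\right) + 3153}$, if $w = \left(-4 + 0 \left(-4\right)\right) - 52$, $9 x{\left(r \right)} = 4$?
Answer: $\frac{2 \sqrt{95457935}}{345} \approx 56.639$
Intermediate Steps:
$x{\left(r \right)} = \frac{4}{9}$ ($x{\left(r \right)} = \frac{1}{9} \cdot 4 = \frac{4}{9}$)
$w = -56$ ($w = \left(-4 + 0\right) - 52 = -4 - 52 = -56$)
$R = - \frac{1}{115}$ ($R = \frac{1}{-56 - 59} = \frac{1}{-115} = - \frac{1}{115} \approx -0.0086956$)
$\sqrt{\left(55 + R x{\left(4 \right)}\right) + 3153} = \sqrt{\left(55 - \frac{4}{1035}\right) + 3153} = \sqrt{\frac{56921}{1035} + 3153} = \sqrt{\frac{3320276}{1035}} = \frac{2 \sqrt{95457935}}{345}$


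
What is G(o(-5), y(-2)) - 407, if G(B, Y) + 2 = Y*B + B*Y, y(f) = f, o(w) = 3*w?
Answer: -349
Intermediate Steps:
G(B, Y) = -2 + 2*B*Y (G(B, Y) = -2 + (Y*B + B*Y) = -2 + (B*Y + B*Y) = -2 + 2*B*Y)
G(o(-5), y(-2)) - 407 = (-2 + 2*(3*(-5))*(-2)) - 407 = (-2 + 2*(-15)*(-2)) - 407 = (-2 + 60) - 407 = 58 - 407 = -349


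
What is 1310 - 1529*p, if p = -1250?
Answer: 1912560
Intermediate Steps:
1310 - 1529*p = 1310 - 1529*(-1250) = 1310 + 1911250 = 1912560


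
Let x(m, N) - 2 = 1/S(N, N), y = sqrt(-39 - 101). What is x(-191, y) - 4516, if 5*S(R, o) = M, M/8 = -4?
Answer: -144453/32 ≈ -4514.2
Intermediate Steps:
y = 2*I*sqrt(35) (y = sqrt(-140) = 2*I*sqrt(35) ≈ 11.832*I)
M = -32 (M = 8*(-4) = -32)
S(R, o) = -32/5 (S(R, o) = (1/5)*(-32) = -32/5)
x(m, N) = 59/32 (x(m, N) = 2 + 1/(-32/5) = 2 - 5/32 = 59/32)
x(-191, y) - 4516 = 59/32 - 4516 = -144453/32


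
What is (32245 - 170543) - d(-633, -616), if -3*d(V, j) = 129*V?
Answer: -165517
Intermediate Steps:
d(V, j) = -43*V
(32245 - 170543) - d(-633, -616) = (32245 - 170543) - (-43)*(-633) = -138298 - 1*27219 = -138298 - 27219 = -165517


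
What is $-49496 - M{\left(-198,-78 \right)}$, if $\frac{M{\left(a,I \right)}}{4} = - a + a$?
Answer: $-49496$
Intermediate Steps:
$M{\left(a,I \right)} = 0$ ($M{\left(a,I \right)} = 4 \left(- a + a\right) = 4 \cdot 0 = 0$)
$-49496 - M{\left(-198,-78 \right)} = -49496 - 0 = -49496 + 0 = -49496$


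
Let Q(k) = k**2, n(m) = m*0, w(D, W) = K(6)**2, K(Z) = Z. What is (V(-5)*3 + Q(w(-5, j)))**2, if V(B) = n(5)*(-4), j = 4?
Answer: 1679616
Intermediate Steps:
w(D, W) = 36 (w(D, W) = 6**2 = 36)
n(m) = 0
V(B) = 0 (V(B) = 0*(-4) = 0)
(V(-5)*3 + Q(w(-5, j)))**2 = (0*3 + 36**2)**2 = (0 + 1296)**2 = 1296**2 = 1679616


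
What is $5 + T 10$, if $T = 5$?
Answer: $55$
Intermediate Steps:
$5 + T 10 = 5 + 5 \cdot 10 = 5 + 50 = 55$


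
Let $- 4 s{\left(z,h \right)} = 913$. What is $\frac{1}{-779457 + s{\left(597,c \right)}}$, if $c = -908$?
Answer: $- \frac{4}{3118741} \approx -1.2826 \cdot 10^{-6}$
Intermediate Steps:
$s{\left(z,h \right)} = - \frac{913}{4}$ ($s{\left(z,h \right)} = \left(- \frac{1}{4}\right) 913 = - \frac{913}{4}$)
$\frac{1}{-779457 + s{\left(597,c \right)}} = \frac{1}{-779457 - \frac{913}{4}} = \frac{1}{- \frac{3118741}{4}} = - \frac{4}{3118741}$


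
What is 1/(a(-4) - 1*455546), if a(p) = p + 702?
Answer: -1/454848 ≈ -2.1985e-6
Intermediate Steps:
a(p) = 702 + p
1/(a(-4) - 1*455546) = 1/((702 - 4) - 1*455546) = 1/(698 - 455546) = 1/(-454848) = -1/454848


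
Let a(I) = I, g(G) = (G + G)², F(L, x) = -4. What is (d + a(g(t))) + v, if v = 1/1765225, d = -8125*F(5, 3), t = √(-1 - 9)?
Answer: 57299203501/1765225 ≈ 32460.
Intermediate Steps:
t = I*√10 (t = √(-10) = I*√10 ≈ 3.1623*I)
g(G) = 4*G² (g(G) = (2*G)² = 4*G²)
d = 32500 (d = -8125*(-4) = 32500)
v = 1/1765225 ≈ 5.6650e-7
(d + a(g(t))) + v = (32500 + 4*(I*√10)²) + 1/1765225 = (32500 + 4*(-10)) + 1/1765225 = (32500 - 40) + 1/1765225 = 32460 + 1/1765225 = 57299203501/1765225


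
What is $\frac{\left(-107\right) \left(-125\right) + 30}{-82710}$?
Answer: $- \frac{2681}{16542} \approx -0.16207$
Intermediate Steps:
$\frac{\left(-107\right) \left(-125\right) + 30}{-82710} = \left(13375 + 30\right) \left(- \frac{1}{82710}\right) = 13405 \left(- \frac{1}{82710}\right) = - \frac{2681}{16542}$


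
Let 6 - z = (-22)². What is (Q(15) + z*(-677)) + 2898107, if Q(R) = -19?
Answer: 3221694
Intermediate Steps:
z = -478 (z = 6 - 1*(-22)² = 6 - 1*484 = 6 - 484 = -478)
(Q(15) + z*(-677)) + 2898107 = (-19 - 478*(-677)) + 2898107 = (-19 + 323606) + 2898107 = 323587 + 2898107 = 3221694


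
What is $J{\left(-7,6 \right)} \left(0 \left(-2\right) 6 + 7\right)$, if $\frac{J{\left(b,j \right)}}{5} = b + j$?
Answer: $-35$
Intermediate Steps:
$J{\left(b,j \right)} = 5 b + 5 j$ ($J{\left(b,j \right)} = 5 \left(b + j\right) = 5 b + 5 j$)
$J{\left(-7,6 \right)} \left(0 \left(-2\right) 6 + 7\right) = \left(5 \left(-7\right) + 5 \cdot 6\right) \left(0 \left(-2\right) 6 + 7\right) = \left(-35 + 30\right) \left(0 \cdot 6 + 7\right) = - 5 \left(0 + 7\right) = \left(-5\right) 7 = -35$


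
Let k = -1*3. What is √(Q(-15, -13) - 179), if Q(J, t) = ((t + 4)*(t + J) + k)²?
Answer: √61822 ≈ 248.64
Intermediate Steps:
k = -3
Q(J, t) = (-3 + (4 + t)*(J + t))² (Q(J, t) = ((t + 4)*(t + J) - 3)² = ((4 + t)*(J + t) - 3)² = (-3 + (4 + t)*(J + t))²)
√(Q(-15, -13) - 179) = √((-3 + (-13)² + 4*(-15) + 4*(-13) - 15*(-13))² - 179) = √((-3 + 169 - 60 - 52 + 195)² - 179) = √(249² - 179) = √(62001 - 179) = √61822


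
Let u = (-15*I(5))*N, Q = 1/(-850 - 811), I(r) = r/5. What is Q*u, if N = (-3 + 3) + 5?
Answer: 75/1661 ≈ 0.045153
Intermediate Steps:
I(r) = r/5 (I(r) = r*(1/5) = r/5)
N = 5 (N = 0 + 5 = 5)
Q = -1/1661 (Q = 1/(-1661) = -1/1661 ≈ -0.00060205)
u = -75 (u = -3*5*5 = -15*1*5 = -15*5 = -75)
Q*u = -1/1661*(-75) = 75/1661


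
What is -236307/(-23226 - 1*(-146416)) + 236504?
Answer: 29134691453/123190 ≈ 2.3650e+5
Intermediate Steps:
-236307/(-23226 - 1*(-146416)) + 236504 = -236307/(-23226 + 146416) + 236504 = -236307/123190 + 236504 = 29134691453/123190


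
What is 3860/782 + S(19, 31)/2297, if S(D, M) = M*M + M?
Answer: 4821082/898127 ≈ 5.3679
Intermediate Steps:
S(D, M) = M + M**2 (S(D, M) = M**2 + M = M + M**2)
3860/782 + S(19, 31)/2297 = 3860/782 + (31*(1 + 31))/2297 = 3860*(1/782) + (31*32)*(1/2297) = 1930/391 + 992*(1/2297) = 1930/391 + 992/2297 = 4821082/898127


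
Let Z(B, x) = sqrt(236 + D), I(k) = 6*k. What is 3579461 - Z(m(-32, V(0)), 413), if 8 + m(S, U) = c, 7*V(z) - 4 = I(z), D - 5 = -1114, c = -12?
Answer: 3579461 - 3*I*sqrt(97) ≈ 3.5795e+6 - 29.547*I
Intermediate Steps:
D = -1109 (D = 5 - 1114 = -1109)
V(z) = 4/7 + 6*z/7 (V(z) = 4/7 + (6*z)/7 = 4/7 + 6*z/7)
m(S, U) = -20 (m(S, U) = -8 - 12 = -20)
Z(B, x) = 3*I*sqrt(97) (Z(B, x) = sqrt(236 - 1109) = sqrt(-873) = 3*I*sqrt(97))
3579461 - Z(m(-32, V(0)), 413) = 3579461 - 3*I*sqrt(97)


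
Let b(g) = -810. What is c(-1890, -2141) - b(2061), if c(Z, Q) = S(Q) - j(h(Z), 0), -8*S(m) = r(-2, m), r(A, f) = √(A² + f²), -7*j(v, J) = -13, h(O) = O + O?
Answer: 5657/7 - √4583885/8 ≈ 540.52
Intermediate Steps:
h(O) = 2*O
j(v, J) = 13/7 (j(v, J) = -⅐*(-13) = 13/7)
S(m) = -√(4 + m²)/8 (S(m) = -√((-2)² + m²)/8 = -√(4 + m²)/8)
c(Z, Q) = -13/7 - √(4 + Q²)/8 (c(Z, Q) = -√(4 + Q²)/8 - 1*13/7 = -√(4 + Q²)/8 - 13/7 = -13/7 - √(4 + Q²)/8)
c(-1890, -2141) - b(2061) = (-13/7 - √(4 + (-2141)²)/8) - 1*(-810) = (-13/7 - √(4 + 4583881)/8) + 810 = (-13/7 - √4583885/8) + 810 = 5657/7 - √4583885/8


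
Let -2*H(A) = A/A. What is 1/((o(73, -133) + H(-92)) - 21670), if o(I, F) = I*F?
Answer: -2/62759 ≈ -3.1868e-5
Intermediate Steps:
o(I, F) = F*I
H(A) = -½ (H(A) = -A/(2*A) = -½*1 = -½)
1/((o(73, -133) + H(-92)) - 21670) = 1/((-133*73 - ½) - 21670) = 1/((-9709 - ½) - 21670) = 1/(-19419/2 - 21670) = 1/(-62759/2) = -2/62759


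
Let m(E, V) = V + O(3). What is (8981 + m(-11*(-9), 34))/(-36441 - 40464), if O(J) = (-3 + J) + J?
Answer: -1002/8545 ≈ -0.11726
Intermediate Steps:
O(J) = -3 + 2*J
m(E, V) = 3 + V (m(E, V) = V + (-3 + 2*3) = V + (-3 + 6) = V + 3 = 3 + V)
(8981 + m(-11*(-9), 34))/(-36441 - 40464) = (8981 + (3 + 34))/(-36441 - 40464) = (8981 + 37)/(-76905) = 9018*(-1/76905) = -1002/8545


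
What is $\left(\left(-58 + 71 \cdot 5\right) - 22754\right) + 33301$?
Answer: $10844$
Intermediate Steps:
$\left(\left(-58 + 71 \cdot 5\right) - 22754\right) + 33301 = \left(\left(-58 + 355\right) - 22754\right) + 33301 = \left(297 - 22754\right) + 33301 = -22457 + 33301 = 10844$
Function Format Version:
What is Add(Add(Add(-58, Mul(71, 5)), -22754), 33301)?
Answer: 10844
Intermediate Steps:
Add(Add(Add(-58, Mul(71, 5)), -22754), 33301) = Add(Add(Add(-58, 355), -22754), 33301) = Add(Add(297, -22754), 33301) = Add(-22457, 33301) = 10844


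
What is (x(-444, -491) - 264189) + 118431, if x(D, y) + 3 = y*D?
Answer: 72243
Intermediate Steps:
x(D, y) = -3 + D*y (x(D, y) = -3 + y*D = -3 + D*y)
(x(-444, -491) - 264189) + 118431 = ((-3 - 444*(-491)) - 264189) + 118431 = ((-3 + 218004) - 264189) + 118431 = (218001 - 264189) + 118431 = -46188 + 118431 = 72243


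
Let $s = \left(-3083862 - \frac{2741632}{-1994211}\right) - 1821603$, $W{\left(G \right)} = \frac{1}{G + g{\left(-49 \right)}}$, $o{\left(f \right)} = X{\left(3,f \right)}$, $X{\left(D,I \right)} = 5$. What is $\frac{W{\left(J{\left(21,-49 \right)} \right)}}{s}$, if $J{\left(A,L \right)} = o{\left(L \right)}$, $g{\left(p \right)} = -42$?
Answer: $\frac{1994211}{361953592294871} \approx 5.5096 \cdot 10^{-9}$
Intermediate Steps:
$o{\left(f \right)} = 5$
$J{\left(A,L \right)} = 5$
$W{\left(G \right)} = \frac{1}{-42 + G}$ ($W{\left(G \right)} = \frac{1}{G - 42} = \frac{1}{-42 + G}$)
$s = - \frac{9782529521483}{1994211}$ ($s = \left(-3083862 - - \frac{2741632}{1994211}\right) - 1821603 = \left(-3083862 + \frac{2741632}{1994211}\right) - 1821603 = - \frac{6149868781250}{1994211} - 1821603 = - \frac{9782529521483}{1994211} \approx -4.9055 \cdot 10^{6}$)
$\frac{W{\left(J{\left(21,-49 \right)} \right)}}{s} = \frac{1}{\left(-42 + 5\right) \left(- \frac{9782529521483}{1994211}\right)} = \frac{1}{-37} \left(- \frac{1994211}{9782529521483}\right) = \left(- \frac{1}{37}\right) \left(- \frac{1994211}{9782529521483}\right) = \frac{1994211}{361953592294871}$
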